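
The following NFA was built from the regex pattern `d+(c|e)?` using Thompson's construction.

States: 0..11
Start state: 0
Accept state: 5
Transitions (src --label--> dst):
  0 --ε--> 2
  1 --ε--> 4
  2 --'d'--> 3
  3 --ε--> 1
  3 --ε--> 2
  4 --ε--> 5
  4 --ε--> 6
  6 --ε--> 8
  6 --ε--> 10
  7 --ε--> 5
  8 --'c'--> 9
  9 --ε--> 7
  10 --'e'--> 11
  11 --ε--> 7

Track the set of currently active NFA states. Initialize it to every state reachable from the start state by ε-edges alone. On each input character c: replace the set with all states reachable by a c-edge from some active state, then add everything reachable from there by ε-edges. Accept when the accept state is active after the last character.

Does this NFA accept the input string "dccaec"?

Answer: REJECT

Derivation:
start: ε-closure({0}) = {0,2}
'd' @ 1: {1,2,3,4,5,6,8,10}  (accept∈set)
'c' @ 2: {5,7,9}  (accept∈set)
'c' @ 3: {}  — dead — no transitions
rest 'aec' ignored (set empty)
after full input: {}  (accept=5 not in)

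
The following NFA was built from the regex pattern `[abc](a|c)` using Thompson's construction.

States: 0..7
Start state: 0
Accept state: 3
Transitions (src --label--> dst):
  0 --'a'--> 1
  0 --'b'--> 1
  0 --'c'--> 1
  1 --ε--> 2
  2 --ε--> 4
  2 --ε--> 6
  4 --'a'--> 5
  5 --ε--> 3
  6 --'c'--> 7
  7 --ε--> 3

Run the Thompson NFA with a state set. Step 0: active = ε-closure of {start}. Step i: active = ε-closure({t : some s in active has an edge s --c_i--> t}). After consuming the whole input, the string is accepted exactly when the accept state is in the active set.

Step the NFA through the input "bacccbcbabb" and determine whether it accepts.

Answer: REJECT

Trace:
start: ε-closure({0}) = {0}
'b' @ 1: {1,2,4,6}
'a' @ 2: {3,5}  [accepting]
'c' @ 3: {}  — dead — no transitions
rest 'ccbcbabb' ignored (set empty)
after full input: {}  (accept=3 not in)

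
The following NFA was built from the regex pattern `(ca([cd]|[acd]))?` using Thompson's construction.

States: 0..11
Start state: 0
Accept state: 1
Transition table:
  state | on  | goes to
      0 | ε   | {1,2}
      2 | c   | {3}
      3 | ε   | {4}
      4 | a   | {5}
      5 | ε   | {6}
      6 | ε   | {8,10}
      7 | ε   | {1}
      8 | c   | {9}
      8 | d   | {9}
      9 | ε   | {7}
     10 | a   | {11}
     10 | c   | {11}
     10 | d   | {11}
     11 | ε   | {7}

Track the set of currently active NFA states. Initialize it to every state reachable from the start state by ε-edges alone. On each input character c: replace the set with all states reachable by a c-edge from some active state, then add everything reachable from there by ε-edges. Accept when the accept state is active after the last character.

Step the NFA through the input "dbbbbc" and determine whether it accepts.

Answer: REJECT

Steps:
initial (ε-close {0}): {0,1,2}
'd' @ 1: {}  — state set empty
rest 'bbbbc' ignored (set empty)
after full input: {}  (accept=1 not in)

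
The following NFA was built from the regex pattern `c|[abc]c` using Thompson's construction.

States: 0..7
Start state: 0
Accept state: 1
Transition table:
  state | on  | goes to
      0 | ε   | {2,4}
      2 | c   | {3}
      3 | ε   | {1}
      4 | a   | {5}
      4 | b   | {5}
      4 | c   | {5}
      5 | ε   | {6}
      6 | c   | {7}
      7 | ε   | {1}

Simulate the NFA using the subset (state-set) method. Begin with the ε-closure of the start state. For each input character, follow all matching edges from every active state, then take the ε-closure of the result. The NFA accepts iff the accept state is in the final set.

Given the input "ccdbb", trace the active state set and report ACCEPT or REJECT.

initial (ε-close {0}): {0,2,4}
'c' @ 1: {1,3,5,6}  (accept∈set)
'c' @ 2: {1,7}  (accept∈set)
'd' @ 3: {}  — state set empty
rest 'bb' ignored (set empty)
after full input: {}  (accept=1 not in)

Answer: REJECT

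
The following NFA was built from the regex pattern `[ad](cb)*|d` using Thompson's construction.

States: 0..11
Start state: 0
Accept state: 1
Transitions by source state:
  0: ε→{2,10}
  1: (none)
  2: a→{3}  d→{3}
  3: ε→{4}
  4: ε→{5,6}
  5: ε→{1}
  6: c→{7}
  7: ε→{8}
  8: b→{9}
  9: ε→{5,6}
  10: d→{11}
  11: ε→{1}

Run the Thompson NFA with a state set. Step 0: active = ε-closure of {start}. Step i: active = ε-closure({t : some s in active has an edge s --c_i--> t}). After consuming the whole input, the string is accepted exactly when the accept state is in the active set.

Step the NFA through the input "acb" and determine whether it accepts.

initial (ε-close {0}): {0,2,10}
'a' @ 1: {1,3,4,5,6}  (accept∈set)
'c' @ 2: {7,8}
'b' @ 3: {1,5,6,9}  (accept∈set)
end set {1,5,6,9} — state 1 in

Answer: ACCEPT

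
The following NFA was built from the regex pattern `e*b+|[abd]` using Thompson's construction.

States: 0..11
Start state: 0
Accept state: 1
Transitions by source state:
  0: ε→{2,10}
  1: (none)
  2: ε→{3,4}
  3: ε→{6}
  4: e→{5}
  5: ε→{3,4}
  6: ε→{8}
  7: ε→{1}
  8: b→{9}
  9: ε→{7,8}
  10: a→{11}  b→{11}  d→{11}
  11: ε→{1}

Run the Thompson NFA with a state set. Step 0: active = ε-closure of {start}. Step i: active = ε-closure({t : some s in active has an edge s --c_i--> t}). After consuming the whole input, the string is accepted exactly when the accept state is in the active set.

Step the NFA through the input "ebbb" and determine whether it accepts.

start: ε-closure({0}) = {0,2,3,4,6,8,10}
'e' @ 1: {3,4,5,6,8}
'b' @ 2: {1,7,8,9}  ✓accept
'b' @ 3: {1,7,8,9}  ✓accept
'b' @ 4: {1,7,8,9}  ✓accept
after full input: {1,7,8,9}  (accept=1 in)

Answer: ACCEPT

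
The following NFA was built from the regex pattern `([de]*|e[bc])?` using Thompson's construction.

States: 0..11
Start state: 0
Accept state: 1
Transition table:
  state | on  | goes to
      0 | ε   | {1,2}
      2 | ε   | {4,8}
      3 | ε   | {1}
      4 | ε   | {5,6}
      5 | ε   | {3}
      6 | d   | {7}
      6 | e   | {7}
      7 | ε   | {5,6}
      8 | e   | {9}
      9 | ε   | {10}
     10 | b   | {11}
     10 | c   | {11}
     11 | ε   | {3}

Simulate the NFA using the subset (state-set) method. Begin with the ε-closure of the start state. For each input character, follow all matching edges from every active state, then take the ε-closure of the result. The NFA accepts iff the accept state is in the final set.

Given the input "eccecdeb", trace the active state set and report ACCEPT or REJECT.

Answer: REJECT

Derivation:
start: ε-closure({0}) = {0,1,2,3,4,5,6,8}
'e' @ 1: {1,3,5,6,7,9,10}  ✓accept
'c' @ 2: {1,3,11}  ✓accept
'c' @ 3: {}  — no active states
rest 'ecdeb' ignored (set empty)
after full input: {}  (accept=1 not in)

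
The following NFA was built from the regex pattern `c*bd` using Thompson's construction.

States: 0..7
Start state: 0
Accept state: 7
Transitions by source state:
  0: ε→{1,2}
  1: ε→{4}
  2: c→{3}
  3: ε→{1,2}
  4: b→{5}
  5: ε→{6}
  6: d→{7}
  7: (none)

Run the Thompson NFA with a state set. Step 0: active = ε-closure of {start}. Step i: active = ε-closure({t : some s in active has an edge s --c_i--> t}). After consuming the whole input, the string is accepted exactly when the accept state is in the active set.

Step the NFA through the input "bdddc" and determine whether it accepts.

start: ε-closure({0}) = {0,1,2,4}
'b' @ 1: {5,6}
'd' @ 2: {7}  (accept∈set)
'd' @ 3: {}  — state set empty
rest 'dc' ignored (set empty)
end set {} — state 7 not in

Answer: REJECT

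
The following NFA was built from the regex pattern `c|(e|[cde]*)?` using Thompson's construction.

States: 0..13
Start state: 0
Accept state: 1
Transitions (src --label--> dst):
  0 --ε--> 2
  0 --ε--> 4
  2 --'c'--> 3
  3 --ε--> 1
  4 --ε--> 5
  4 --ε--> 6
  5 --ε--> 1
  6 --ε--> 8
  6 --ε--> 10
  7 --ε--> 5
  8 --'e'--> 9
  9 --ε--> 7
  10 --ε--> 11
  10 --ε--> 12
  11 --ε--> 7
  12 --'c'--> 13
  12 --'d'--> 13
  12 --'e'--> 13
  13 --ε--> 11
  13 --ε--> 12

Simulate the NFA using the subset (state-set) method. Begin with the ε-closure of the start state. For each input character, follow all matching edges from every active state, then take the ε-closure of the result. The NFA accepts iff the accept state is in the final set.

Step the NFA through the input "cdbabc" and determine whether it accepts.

Answer: REJECT

Trace:
S₀ = ε-closure({0}) = {0,1,2,4,5,6,7,8,10,11,12}
'c' @ 1: {1,3,5,7,11,12,13}  (accept∈set)
'd' @ 2: {1,5,7,11,12,13}  (accept∈set)
'b' @ 3: {}  — state set empty
rest 'abc' ignored (set empty)
after full input: {}  (accept=1 not in)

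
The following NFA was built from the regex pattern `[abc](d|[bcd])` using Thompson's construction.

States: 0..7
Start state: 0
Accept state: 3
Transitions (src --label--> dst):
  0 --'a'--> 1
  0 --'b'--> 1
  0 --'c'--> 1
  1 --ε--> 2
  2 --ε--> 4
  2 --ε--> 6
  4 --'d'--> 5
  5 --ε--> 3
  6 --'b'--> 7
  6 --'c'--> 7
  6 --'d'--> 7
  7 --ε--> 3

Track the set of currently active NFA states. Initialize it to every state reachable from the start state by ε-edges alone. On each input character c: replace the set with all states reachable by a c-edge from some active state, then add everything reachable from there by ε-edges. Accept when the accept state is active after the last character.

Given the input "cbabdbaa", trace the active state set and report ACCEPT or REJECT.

Answer: REJECT

Trace:
S₀ = ε-closure({0}) = {0}
'c' @ 1: {1,2,4,6}
'b' @ 2: {3,7}  (accept∈set)
'a' @ 3: {}  — state set empty
rest 'bdbaa' ignored (set empty)
after full input: {}  (accept=3 not in)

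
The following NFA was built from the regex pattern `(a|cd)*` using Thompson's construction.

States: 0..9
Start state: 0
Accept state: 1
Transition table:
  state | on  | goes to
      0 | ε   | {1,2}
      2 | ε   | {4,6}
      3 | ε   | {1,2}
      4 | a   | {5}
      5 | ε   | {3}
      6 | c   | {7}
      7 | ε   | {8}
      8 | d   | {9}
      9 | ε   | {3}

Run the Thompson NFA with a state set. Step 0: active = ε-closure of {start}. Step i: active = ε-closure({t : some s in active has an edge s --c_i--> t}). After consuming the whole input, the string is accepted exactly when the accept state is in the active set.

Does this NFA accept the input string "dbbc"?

Answer: REJECT

Derivation:
S₀ = ε-closure({0}) = {0,1,2,4,6}
'd' @ 1: {}  — no active states
rest 'bbc' ignored (set empty)
end set {} — state 1 not in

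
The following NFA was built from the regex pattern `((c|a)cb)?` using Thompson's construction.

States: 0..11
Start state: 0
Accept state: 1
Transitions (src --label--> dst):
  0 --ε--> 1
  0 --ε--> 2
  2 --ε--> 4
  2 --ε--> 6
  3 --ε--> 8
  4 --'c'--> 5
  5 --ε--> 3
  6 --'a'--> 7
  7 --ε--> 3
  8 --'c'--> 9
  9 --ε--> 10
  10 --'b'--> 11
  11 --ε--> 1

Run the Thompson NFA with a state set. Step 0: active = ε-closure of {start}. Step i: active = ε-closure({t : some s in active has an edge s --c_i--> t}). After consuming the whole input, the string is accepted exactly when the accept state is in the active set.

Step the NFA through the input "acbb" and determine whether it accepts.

Answer: REJECT

Derivation:
start: ε-closure({0}) = {0,1,2,4,6}
'a' @ 1: {3,7,8}
'c' @ 2: {9,10}
'b' @ 3: {1,11}  (accept∈set)
'b' @ 4: {}  — state set empty
end set {} — state 1 not in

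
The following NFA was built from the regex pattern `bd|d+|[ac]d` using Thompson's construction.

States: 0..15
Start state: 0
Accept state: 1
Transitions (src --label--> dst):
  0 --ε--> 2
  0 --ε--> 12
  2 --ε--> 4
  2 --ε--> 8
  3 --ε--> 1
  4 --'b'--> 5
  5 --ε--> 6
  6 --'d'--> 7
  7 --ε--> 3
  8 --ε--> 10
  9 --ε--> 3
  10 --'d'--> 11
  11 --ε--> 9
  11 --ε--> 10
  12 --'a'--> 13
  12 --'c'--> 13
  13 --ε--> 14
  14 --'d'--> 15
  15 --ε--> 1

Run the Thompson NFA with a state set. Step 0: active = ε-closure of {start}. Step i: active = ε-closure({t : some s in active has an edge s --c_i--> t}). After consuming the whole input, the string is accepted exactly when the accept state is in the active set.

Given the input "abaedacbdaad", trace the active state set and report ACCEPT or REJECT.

Answer: REJECT

Steps:
initial (ε-close {0}): {0,2,4,8,10,12}
'a' @ 1: {13,14}
'b' @ 2: {}  — state set empty
rest 'aedacbdaad' ignored (set empty)
final: {}; accept 1 not in set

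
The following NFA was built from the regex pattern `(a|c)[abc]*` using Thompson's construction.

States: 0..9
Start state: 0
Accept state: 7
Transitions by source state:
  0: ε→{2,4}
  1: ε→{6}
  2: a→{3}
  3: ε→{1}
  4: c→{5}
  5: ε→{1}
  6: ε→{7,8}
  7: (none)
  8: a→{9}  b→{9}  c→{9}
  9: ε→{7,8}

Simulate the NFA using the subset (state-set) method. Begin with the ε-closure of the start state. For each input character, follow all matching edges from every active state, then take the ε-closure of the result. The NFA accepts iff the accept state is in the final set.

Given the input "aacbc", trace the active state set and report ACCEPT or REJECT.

Answer: ACCEPT

Trace:
S₀ = ε-closure({0}) = {0,2,4}
'a' @ 1: {1,3,6,7,8}  ✓accept
'a' @ 2: {7,8,9}  ✓accept
'c' @ 3: {7,8,9}  ✓accept
'b' @ 4: {7,8,9}  ✓accept
'c' @ 5: {7,8,9}  ✓accept
end set {7,8,9} — state 7 in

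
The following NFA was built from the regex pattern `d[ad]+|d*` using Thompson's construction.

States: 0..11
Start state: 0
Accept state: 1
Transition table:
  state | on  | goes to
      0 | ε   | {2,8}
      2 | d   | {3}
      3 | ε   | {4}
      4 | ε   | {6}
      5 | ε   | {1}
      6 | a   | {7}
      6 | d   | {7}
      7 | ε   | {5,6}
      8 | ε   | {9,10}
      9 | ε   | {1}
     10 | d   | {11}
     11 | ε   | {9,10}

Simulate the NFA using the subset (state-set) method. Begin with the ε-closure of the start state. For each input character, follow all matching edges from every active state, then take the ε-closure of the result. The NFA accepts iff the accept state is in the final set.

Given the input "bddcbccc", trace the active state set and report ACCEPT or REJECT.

start: ε-closure({0}) = {0,1,2,8,9,10}
'b' @ 1: {}  — no active states
rest 'ddcbccc' ignored (set empty)
end set {} — state 1 not in

Answer: REJECT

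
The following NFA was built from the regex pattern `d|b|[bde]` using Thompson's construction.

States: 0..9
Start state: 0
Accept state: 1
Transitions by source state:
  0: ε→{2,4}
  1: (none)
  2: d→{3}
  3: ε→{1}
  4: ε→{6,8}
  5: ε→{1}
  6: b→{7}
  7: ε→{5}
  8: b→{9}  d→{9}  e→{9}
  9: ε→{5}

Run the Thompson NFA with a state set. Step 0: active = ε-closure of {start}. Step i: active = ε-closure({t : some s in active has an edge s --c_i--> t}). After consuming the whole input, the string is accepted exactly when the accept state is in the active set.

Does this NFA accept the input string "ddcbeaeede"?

Answer: REJECT

Derivation:
initial (ε-close {0}): {0,2,4,6,8}
'd' @ 1: {1,3,5,9}  ✓accept
'd' @ 2: {}  — dead — no transitions
rest 'cbeaeede' ignored (set empty)
after full input: {}  (accept=1 not in)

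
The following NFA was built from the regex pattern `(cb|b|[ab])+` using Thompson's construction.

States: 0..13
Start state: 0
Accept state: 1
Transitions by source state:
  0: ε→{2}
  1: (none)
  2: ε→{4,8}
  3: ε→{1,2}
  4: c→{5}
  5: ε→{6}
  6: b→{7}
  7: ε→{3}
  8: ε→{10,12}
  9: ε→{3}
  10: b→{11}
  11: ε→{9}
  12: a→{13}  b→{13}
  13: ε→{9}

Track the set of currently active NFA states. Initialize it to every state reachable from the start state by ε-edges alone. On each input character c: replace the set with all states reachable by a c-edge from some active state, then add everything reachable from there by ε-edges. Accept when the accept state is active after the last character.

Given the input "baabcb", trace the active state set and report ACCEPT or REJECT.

Answer: ACCEPT

Derivation:
start: ε-closure({0}) = {0,2,4,8,10,12}
'b' @ 1: {1,2,3,4,8,9,10,11,12,13}  (accept∈set)
'a' @ 2: {1,2,3,4,8,9,10,12,13}  (accept∈set)
'a' @ 3: {1,2,3,4,8,9,10,12,13}  (accept∈set)
'b' @ 4: {1,2,3,4,8,9,10,11,12,13}  (accept∈set)
'c' @ 5: {5,6}
'b' @ 6: {1,2,3,4,7,8,10,12}  (accept∈set)
end set {1,2,3,4,7,8,10,12} — state 1 in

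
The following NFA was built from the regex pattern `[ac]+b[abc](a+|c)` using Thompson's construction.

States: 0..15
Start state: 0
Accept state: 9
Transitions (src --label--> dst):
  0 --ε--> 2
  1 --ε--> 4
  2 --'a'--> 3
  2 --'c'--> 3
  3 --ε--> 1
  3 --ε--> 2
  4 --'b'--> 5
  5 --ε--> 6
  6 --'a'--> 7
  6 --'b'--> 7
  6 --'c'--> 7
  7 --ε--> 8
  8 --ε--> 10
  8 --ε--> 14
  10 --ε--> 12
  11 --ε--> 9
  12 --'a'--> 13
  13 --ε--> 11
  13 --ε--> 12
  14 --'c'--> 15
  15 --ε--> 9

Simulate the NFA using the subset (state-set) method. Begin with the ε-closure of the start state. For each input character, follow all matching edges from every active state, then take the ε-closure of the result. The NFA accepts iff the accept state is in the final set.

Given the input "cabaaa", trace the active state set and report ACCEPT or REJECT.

Answer: ACCEPT

Steps:
start: ε-closure({0}) = {0,2}
'c' @ 1: {1,2,3,4}
'a' @ 2: {1,2,3,4}
'b' @ 3: {5,6}
'a' @ 4: {7,8,10,12,14}
'a' @ 5: {9,11,12,13}  (accept∈set)
'a' @ 6: {9,11,12,13}  (accept∈set)
after full input: {9,11,12,13}  (accept=9 in)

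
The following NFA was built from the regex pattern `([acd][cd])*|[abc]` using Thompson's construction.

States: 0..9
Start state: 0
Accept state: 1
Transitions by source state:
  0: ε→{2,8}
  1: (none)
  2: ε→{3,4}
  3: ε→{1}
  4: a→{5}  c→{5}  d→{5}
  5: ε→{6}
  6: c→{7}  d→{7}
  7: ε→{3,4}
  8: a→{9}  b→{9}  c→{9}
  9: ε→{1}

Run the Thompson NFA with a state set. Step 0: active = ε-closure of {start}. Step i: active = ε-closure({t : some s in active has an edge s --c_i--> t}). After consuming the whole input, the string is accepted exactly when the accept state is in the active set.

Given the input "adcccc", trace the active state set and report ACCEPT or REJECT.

initial (ε-close {0}): {0,1,2,3,4,8}
'a' @ 1: {1,5,6,9}  (accept∈set)
'd' @ 2: {1,3,4,7}  (accept∈set)
'c' @ 3: {5,6}
'c' @ 4: {1,3,4,7}  (accept∈set)
'c' @ 5: {5,6}
'c' @ 6: {1,3,4,7}  (accept∈set)
end set {1,3,4,7} — state 1 in

Answer: ACCEPT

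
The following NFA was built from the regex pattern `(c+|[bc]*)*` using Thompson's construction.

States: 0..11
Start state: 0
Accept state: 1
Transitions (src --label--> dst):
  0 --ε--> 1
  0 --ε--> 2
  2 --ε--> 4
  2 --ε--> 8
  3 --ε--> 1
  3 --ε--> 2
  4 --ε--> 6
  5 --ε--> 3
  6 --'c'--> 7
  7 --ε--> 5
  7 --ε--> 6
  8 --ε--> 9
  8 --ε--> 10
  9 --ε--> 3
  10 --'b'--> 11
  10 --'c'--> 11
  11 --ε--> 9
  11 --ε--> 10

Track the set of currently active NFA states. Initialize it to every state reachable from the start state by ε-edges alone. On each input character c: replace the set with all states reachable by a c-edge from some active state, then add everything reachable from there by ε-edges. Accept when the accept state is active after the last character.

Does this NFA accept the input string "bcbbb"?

Answer: ACCEPT

Derivation:
start: ε-closure({0}) = {0,1,2,3,4,6,8,9,10}
'b' @ 1: {1,2,3,4,6,8,9,10,11}  (accept∈set)
'c' @ 2: {1,2,3,4,5,6,7,8,9,10,11}  (accept∈set)
'b' @ 3: {1,2,3,4,6,8,9,10,11}  (accept∈set)
'b' @ 4: {1,2,3,4,6,8,9,10,11}  (accept∈set)
'b' @ 5: {1,2,3,4,6,8,9,10,11}  (accept∈set)
final: {1,2,3,4,6,8,9,10,11}; accept 1 in set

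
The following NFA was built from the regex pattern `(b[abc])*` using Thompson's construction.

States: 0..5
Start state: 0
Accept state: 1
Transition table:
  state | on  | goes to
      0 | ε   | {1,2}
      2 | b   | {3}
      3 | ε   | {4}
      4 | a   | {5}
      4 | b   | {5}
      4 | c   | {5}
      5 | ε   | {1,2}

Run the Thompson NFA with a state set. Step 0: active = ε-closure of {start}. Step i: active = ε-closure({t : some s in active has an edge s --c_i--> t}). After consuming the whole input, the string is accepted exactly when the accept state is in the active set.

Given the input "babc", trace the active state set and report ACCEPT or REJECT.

start: ε-closure({0}) = {0,1,2}
'b' @ 1: {3,4}
'a' @ 2: {1,2,5}  ✓accept
'b' @ 3: {3,4}
'c' @ 4: {1,2,5}  ✓accept
end set {1,2,5} — state 1 in

Answer: ACCEPT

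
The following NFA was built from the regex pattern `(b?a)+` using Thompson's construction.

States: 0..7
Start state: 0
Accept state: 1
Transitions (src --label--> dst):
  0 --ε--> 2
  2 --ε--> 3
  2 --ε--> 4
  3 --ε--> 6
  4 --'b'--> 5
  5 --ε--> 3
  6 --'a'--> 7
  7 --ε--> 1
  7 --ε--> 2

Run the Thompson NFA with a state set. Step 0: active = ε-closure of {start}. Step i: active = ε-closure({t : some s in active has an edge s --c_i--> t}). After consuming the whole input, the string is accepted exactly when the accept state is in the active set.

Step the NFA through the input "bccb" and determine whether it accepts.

start: ε-closure({0}) = {0,2,3,4,6}
'b' @ 1: {3,5,6}
'c' @ 2: {}  — no active states
rest 'cb' ignored (set empty)
after full input: {}  (accept=1 not in)

Answer: REJECT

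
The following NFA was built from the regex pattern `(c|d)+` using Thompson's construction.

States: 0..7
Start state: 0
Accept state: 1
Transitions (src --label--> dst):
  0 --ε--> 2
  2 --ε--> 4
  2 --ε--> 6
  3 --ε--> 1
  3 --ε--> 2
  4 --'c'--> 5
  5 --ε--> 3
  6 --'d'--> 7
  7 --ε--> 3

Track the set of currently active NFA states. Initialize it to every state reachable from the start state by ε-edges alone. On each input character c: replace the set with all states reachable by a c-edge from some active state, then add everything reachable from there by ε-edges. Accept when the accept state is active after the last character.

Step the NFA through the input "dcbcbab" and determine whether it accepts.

Answer: REJECT

Steps:
start: ε-closure({0}) = {0,2,4,6}
'd' @ 1: {1,2,3,4,6,7}  ✓accept
'c' @ 2: {1,2,3,4,5,6}  ✓accept
'b' @ 3: {}  — no active states
rest 'cbab' ignored (set empty)
final: {}; accept 1 not in set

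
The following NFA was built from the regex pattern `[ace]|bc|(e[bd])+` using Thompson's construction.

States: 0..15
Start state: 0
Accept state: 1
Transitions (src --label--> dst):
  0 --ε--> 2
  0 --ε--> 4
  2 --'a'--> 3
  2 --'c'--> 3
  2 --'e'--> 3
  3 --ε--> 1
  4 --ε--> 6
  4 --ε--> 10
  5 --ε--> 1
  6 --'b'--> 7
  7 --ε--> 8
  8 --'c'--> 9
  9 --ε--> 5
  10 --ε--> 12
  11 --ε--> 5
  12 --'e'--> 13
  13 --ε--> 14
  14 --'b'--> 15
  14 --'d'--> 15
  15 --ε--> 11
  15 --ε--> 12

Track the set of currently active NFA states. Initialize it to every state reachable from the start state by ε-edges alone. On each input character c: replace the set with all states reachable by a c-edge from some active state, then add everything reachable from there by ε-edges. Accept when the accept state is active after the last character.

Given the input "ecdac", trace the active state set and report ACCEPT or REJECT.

initial (ε-close {0}): {0,2,4,6,10,12}
'e' @ 1: {1,3,13,14}  (accept∈set)
'c' @ 2: {}  — no active states
rest 'dac' ignored (set empty)
after full input: {}  (accept=1 not in)

Answer: REJECT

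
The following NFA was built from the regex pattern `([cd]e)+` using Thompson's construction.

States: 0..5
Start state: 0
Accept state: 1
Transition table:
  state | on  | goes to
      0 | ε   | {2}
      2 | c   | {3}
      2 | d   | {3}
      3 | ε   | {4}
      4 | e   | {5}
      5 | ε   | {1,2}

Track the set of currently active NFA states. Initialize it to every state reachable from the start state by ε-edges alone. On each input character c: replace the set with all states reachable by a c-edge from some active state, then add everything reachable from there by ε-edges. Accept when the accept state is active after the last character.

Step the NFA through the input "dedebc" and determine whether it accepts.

Answer: REJECT

Derivation:
initial (ε-close {0}): {0,2}
'd' @ 1: {3,4}
'e' @ 2: {1,2,5}  (accept∈set)
'd' @ 3: {3,4}
'e' @ 4: {1,2,5}  (accept∈set)
'b' @ 5: {}  — state set empty
rest 'c' ignored (set empty)
after full input: {}  (accept=1 not in)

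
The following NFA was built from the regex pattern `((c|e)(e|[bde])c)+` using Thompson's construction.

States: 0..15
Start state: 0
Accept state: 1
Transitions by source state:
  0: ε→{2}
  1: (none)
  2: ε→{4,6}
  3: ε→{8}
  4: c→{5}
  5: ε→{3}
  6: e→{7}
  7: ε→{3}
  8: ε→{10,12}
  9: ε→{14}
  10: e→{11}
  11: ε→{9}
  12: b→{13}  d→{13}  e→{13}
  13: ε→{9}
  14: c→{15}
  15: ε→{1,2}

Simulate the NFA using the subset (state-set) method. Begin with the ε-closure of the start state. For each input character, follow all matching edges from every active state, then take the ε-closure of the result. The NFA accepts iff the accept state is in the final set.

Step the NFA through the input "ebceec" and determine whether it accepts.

initial (ε-close {0}): {0,2,4,6}
'e' @ 1: {3,7,8,10,12}
'b' @ 2: {9,13,14}
'c' @ 3: {1,2,4,6,15}  [accepting]
'e' @ 4: {3,7,8,10,12}
'e' @ 5: {9,11,13,14}
'c' @ 6: {1,2,4,6,15}  [accepting]
after full input: {1,2,4,6,15}  (accept=1 in)

Answer: ACCEPT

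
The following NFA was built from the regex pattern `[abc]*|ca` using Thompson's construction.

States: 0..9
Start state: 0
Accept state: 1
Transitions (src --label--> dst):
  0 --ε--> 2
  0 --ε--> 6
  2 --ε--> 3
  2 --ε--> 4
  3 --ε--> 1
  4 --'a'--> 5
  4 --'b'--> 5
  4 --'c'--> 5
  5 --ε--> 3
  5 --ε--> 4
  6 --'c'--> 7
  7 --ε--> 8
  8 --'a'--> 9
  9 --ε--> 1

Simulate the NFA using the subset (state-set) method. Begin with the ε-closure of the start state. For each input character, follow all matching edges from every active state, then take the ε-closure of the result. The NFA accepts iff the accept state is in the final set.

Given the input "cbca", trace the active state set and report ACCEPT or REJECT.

start: ε-closure({0}) = {0,1,2,3,4,6}
'c' @ 1: {1,3,4,5,7,8}  [accepting]
'b' @ 2: {1,3,4,5}  [accepting]
'c' @ 3: {1,3,4,5}  [accepting]
'a' @ 4: {1,3,4,5}  [accepting]
after full input: {1,3,4,5}  (accept=1 in)

Answer: ACCEPT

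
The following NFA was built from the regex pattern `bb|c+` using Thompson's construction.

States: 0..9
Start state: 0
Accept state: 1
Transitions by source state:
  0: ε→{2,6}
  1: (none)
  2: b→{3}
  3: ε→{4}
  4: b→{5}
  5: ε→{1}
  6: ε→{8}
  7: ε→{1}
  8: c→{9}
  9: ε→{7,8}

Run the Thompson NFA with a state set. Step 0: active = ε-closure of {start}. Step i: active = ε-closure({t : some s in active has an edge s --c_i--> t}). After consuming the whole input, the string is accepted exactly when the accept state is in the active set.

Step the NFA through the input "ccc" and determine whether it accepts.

start: ε-closure({0}) = {0,2,6,8}
'c' @ 1: {1,7,8,9}  ✓accept
'c' @ 2: {1,7,8,9}  ✓accept
'c' @ 3: {1,7,8,9}  ✓accept
end set {1,7,8,9} — state 1 in

Answer: ACCEPT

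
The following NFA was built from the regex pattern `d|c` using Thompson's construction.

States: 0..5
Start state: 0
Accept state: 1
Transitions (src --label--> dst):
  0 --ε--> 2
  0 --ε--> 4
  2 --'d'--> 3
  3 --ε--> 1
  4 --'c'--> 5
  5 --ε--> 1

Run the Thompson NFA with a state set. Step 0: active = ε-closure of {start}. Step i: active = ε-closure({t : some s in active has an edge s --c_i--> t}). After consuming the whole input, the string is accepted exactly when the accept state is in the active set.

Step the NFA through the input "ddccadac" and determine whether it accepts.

Answer: REJECT

Trace:
initial (ε-close {0}): {0,2,4}
'd' @ 1: {1,3}  (accept∈set)
'd' @ 2: {}  — state set empty
rest 'ccadac' ignored (set empty)
after full input: {}  (accept=1 not in)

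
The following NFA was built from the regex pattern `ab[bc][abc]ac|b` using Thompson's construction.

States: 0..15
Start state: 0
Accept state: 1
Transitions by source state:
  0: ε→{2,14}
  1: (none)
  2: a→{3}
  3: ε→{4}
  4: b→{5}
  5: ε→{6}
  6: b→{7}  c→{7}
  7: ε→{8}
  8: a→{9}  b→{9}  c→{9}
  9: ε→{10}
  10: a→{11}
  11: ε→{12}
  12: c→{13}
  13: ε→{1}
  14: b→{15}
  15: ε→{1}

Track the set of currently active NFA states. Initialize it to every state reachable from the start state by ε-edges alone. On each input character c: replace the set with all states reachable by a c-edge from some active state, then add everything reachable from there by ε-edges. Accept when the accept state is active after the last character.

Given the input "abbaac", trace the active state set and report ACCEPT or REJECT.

Answer: ACCEPT

Trace:
start: ε-closure({0}) = {0,2,14}
'a' @ 1: {3,4}
'b' @ 2: {5,6}
'b' @ 3: {7,8}
'a' @ 4: {9,10}
'a' @ 5: {11,12}
'c' @ 6: {1,13}  ✓accept
after full input: {1,13}  (accept=1 in)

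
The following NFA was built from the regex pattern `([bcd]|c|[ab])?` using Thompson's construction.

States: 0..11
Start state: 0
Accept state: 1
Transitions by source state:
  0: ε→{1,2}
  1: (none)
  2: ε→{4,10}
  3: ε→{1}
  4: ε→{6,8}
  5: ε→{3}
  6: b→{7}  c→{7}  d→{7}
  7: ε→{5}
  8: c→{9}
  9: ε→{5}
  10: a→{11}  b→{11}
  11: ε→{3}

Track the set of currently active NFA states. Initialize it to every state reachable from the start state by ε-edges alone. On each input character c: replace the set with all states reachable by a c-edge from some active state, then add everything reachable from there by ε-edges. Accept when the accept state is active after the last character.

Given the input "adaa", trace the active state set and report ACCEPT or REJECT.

Answer: REJECT

Derivation:
start: ε-closure({0}) = {0,1,2,4,6,8,10}
'a' @ 1: {1,3,11}  [accepting]
'd' @ 2: {}  — state set empty
rest 'aa' ignored (set empty)
end set {} — state 1 not in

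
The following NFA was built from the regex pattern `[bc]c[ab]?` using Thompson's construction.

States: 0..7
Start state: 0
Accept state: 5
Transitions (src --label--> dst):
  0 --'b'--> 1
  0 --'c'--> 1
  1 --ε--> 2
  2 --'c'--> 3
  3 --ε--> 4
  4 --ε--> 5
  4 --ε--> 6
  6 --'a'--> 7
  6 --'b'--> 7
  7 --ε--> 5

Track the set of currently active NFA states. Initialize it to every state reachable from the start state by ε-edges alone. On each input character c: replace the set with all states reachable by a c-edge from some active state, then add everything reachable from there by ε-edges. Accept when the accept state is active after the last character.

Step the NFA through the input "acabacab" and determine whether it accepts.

Answer: REJECT

Steps:
initial (ε-close {0}): {0}
'a' @ 1: {}  — no active states
rest 'cabacab' ignored (set empty)
final: {}; accept 5 not in set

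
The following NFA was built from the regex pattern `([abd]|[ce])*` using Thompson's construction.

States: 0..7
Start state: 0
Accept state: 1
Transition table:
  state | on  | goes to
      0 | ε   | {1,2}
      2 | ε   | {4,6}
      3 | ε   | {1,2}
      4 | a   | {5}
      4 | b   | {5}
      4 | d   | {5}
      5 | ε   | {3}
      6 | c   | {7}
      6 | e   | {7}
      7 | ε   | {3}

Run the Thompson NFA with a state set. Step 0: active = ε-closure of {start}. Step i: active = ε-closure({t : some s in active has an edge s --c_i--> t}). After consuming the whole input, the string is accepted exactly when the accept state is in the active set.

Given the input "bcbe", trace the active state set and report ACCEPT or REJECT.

initial (ε-close {0}): {0,1,2,4,6}
'b' @ 1: {1,2,3,4,5,6}  [accepting]
'c' @ 2: {1,2,3,4,6,7}  [accepting]
'b' @ 3: {1,2,3,4,5,6}  [accepting]
'e' @ 4: {1,2,3,4,6,7}  [accepting]
after full input: {1,2,3,4,6,7}  (accept=1 in)

Answer: ACCEPT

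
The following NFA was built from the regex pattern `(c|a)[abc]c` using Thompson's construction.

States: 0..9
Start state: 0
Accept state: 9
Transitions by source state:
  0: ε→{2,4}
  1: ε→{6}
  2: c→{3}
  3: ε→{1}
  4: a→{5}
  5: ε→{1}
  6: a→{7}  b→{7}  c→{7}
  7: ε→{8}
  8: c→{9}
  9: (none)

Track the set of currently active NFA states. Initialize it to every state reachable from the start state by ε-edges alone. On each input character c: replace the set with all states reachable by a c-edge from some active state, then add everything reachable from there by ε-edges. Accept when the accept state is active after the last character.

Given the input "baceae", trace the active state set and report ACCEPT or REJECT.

Answer: REJECT

Steps:
start: ε-closure({0}) = {0,2,4}
'b' @ 1: {}  — no active states
rest 'aceae' ignored (set empty)
end set {} — state 9 not in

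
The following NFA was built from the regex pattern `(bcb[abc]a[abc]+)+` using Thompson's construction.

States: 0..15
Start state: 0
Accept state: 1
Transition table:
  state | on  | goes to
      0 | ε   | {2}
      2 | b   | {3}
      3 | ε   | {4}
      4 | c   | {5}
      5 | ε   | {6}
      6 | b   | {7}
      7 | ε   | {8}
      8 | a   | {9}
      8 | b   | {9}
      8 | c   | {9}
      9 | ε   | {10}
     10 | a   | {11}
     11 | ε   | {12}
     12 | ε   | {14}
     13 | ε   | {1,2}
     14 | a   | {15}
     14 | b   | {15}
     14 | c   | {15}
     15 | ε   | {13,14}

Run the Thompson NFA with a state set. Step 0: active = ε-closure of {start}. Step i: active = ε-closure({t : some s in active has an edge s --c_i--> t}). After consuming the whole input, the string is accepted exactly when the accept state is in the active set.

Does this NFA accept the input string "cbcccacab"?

start: ε-closure({0}) = {0,2}
'c' @ 1: {}  — state set empty
rest 'bcccacab' ignored (set empty)
after full input: {}  (accept=1 not in)

Answer: REJECT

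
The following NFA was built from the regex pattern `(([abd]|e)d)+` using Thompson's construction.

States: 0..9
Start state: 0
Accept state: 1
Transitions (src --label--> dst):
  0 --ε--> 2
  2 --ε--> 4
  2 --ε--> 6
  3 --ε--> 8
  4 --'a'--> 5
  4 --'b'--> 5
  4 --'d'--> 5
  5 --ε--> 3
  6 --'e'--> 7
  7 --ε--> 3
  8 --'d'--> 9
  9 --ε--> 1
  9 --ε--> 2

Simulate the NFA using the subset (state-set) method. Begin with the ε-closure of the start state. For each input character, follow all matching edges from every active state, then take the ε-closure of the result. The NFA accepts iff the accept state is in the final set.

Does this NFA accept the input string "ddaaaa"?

initial (ε-close {0}): {0,2,4,6}
'd' @ 1: {3,5,8}
'd' @ 2: {1,2,4,6,9}  (accept∈set)
'a' @ 3: {3,5,8}
'a' @ 4: {}  — no active states
rest 'aa' ignored (set empty)
after full input: {}  (accept=1 not in)

Answer: REJECT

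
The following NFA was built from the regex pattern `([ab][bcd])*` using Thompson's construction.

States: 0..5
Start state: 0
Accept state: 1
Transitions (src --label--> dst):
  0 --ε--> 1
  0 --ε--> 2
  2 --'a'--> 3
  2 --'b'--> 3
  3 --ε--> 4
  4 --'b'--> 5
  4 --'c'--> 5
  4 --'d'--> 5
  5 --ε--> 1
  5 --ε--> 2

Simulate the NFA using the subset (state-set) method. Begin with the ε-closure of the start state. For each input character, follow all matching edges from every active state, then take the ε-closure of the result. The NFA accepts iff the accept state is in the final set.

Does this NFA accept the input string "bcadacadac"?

S₀ = ε-closure({0}) = {0,1,2}
'b' @ 1: {3,4}
'c' @ 2: {1,2,5}  [accepting]
'a' @ 3: {3,4}
'd' @ 4: {1,2,5}  [accepting]
'a' @ 5: {3,4}
'c' @ 6: {1,2,5}  [accepting]
'a' @ 7: {3,4}
'd' @ 8: {1,2,5}  [accepting]
'a' @ 9: {3,4}
'c' @ 10: {1,2,5}  [accepting]
final: {1,2,5}; accept 1 in set

Answer: ACCEPT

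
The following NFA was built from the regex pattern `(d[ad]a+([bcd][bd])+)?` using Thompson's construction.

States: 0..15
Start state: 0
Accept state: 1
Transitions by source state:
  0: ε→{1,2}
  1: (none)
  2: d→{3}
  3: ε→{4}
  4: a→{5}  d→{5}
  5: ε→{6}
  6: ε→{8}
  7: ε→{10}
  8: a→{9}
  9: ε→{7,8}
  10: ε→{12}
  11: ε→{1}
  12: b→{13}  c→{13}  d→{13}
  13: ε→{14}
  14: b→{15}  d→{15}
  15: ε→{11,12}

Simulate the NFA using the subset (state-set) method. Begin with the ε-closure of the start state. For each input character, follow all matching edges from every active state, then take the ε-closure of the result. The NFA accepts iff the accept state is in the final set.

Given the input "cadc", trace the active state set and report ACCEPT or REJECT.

initial (ε-close {0}): {0,1,2}
'c' @ 1: {}  — state set empty
rest 'adc' ignored (set empty)
end set {} — state 1 not in

Answer: REJECT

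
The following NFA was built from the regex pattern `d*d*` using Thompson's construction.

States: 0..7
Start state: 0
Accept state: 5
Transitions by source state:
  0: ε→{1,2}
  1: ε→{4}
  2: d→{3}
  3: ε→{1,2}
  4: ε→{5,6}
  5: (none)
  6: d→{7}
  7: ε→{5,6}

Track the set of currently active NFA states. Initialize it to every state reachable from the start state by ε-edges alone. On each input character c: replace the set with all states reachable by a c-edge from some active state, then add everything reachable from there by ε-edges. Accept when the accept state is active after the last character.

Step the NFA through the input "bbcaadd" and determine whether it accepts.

Answer: REJECT

Derivation:
start: ε-closure({0}) = {0,1,2,4,5,6}
'b' @ 1: {}  — state set empty
rest 'bcaadd' ignored (set empty)
end set {} — state 5 not in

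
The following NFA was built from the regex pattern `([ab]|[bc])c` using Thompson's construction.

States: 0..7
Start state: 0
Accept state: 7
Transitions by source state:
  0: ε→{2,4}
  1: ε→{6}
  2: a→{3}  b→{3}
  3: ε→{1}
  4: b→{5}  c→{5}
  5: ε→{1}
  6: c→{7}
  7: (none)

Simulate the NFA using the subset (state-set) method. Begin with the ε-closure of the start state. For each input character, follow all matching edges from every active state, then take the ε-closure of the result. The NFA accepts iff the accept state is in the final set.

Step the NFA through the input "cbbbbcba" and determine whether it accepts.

start: ε-closure({0}) = {0,2,4}
'c' @ 1: {1,5,6}
'b' @ 2: {}  — dead — no transitions
rest 'bbbcba' ignored (set empty)
after full input: {}  (accept=7 not in)

Answer: REJECT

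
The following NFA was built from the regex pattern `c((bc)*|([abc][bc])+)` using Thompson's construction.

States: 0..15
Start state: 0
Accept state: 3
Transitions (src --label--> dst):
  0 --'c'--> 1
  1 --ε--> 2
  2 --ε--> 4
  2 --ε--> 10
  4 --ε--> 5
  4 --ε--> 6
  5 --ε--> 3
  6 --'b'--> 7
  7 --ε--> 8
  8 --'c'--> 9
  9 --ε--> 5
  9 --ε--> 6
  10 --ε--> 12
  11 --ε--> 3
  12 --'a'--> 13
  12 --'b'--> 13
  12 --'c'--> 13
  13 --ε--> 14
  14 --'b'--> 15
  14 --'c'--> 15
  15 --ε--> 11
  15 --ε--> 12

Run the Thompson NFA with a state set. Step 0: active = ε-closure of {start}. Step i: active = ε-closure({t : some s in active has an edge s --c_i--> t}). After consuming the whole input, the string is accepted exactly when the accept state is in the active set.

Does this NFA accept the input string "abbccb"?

start: ε-closure({0}) = {0}
'a' @ 1: {}  — dead — no transitions
rest 'bbccb' ignored (set empty)
final: {}; accept 3 not in set

Answer: REJECT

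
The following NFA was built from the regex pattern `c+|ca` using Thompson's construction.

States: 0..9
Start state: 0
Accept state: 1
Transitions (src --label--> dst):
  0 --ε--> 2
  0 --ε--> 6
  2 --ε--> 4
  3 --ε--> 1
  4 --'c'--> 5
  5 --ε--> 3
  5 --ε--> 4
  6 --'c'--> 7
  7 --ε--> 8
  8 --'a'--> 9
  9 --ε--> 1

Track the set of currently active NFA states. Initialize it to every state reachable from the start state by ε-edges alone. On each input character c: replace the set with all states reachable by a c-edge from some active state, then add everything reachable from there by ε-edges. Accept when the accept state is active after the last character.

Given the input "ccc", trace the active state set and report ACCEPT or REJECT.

Answer: ACCEPT

Steps:
S₀ = ε-closure({0}) = {0,2,4,6}
'c' @ 1: {1,3,4,5,7,8}  ✓accept
'c' @ 2: {1,3,4,5}  ✓accept
'c' @ 3: {1,3,4,5}  ✓accept
end set {1,3,4,5} — state 1 in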